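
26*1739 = 45214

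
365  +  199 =564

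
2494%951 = 592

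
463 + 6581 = 7044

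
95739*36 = 3446604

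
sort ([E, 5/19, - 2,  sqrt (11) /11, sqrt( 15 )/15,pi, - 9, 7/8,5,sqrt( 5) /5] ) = [ -9, - 2, sqrt(15 )/15, 5/19,sqrt( 11)/11, sqrt(5)/5, 7/8 , E, pi, 5]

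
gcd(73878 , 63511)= 7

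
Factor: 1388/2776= 1/2 = 2^(-1)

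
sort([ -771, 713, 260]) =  [ - 771, 260, 713]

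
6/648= 1/108 = 0.01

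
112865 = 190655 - 77790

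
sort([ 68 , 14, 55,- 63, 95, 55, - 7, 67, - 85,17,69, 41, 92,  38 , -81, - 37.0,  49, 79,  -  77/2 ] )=[ - 85, - 81, - 63, - 77/2, - 37.0, - 7, 14,17, 38,  41,49, 55 , 55,67, 68, 69,79, 92  ,  95 ]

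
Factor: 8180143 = 8180143^1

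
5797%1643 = 868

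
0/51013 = 0 = 0.00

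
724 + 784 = 1508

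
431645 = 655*659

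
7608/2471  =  3 + 195/2471 = 3.08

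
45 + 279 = 324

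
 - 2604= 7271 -9875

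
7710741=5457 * 1413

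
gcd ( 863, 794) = 1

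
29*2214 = 64206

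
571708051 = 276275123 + 295432928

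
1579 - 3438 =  - 1859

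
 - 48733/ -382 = 127 + 219/382 = 127.57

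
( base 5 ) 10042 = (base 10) 647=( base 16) 287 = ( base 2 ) 1010000111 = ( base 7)1613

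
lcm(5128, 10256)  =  10256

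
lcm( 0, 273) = 0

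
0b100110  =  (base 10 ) 38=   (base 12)32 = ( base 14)2a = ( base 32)16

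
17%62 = 17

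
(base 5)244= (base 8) 112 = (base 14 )54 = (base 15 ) 4E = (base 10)74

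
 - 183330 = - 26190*7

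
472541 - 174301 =298240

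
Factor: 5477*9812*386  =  20743765064 = 2^3*11^1*193^1*223^1*5477^1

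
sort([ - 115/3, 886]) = [ - 115/3, 886]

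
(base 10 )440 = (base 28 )FK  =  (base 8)670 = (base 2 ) 110111000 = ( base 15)1e5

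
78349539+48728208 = 127077747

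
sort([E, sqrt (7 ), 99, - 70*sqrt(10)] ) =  [ - 70*sqrt( 10),sqrt( 7 ), E, 99] 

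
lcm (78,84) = 1092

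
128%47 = 34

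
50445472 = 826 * 61072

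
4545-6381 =-1836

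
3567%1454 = 659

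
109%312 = 109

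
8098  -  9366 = -1268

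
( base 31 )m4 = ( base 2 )1010101110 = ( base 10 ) 686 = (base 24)14e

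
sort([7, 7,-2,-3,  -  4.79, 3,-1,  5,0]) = [ - 4.79 , - 3,-2,  -  1, 0, 3, 5, 7,7]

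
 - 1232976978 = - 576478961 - 656498017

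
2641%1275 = 91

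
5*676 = 3380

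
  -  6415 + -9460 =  - 15875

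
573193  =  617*929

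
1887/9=209  +  2/3 = 209.67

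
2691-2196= 495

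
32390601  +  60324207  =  92714808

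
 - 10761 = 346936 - 357697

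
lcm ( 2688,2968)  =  142464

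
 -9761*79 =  - 771119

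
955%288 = 91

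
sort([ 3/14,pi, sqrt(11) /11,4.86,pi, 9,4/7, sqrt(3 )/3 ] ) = [ 3/14, sqrt( 11)/11,4/7, sqrt( 3) /3 , pi,pi,4.86, 9]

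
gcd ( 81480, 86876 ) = 4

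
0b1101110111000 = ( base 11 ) 5371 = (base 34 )64O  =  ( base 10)7096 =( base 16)1bb8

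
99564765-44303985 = 55260780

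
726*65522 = 47568972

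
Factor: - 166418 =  - 2^1*7^1 * 11887^1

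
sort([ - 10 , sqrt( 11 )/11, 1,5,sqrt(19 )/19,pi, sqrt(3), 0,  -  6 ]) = [-10, -6, 0,sqrt(19)/19,sqrt(11 ) /11,1,sqrt(3),pi, 5]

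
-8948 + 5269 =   -  3679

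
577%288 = 1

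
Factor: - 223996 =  - 2^2* 29^1*1931^1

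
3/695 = 3/695 = 0.00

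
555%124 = 59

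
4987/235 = 21 + 52/235= 21.22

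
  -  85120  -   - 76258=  -8862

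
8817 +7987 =16804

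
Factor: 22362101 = 263^1*85027^1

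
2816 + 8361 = 11177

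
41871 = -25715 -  - 67586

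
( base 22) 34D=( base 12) A95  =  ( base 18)4e5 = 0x611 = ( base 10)1553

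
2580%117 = 6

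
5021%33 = 5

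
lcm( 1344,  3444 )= 55104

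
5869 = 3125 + 2744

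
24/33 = 8/11 =0.73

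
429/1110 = 143/370 = 0.39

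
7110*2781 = 19772910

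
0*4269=0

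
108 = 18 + 90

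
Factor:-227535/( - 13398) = 2^( - 1 )*5^1*29^( - 1 )*197^1 = 985/58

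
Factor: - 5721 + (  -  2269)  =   - 7990 = - 2^1*5^1*17^1 * 47^1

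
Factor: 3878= 2^1*7^1*277^1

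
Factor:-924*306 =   -  2^3*3^3*7^1*11^1*17^1 = -282744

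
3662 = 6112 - 2450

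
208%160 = 48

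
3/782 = 3/782= 0.00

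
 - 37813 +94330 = 56517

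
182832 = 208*879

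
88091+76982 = 165073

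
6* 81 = 486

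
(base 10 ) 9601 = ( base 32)9C1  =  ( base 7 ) 36664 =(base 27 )d4g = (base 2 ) 10010110000001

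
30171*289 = 8719419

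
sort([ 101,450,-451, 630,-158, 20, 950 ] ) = [ - 451,-158, 20,101, 450,630,950 ]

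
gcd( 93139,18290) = 1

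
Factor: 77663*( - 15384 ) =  -2^3*3^1*37^1*641^1*2099^1 = - 1194767592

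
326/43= 326/43 = 7.58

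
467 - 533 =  - 66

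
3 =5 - 2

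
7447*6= 44682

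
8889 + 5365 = 14254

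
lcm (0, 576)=0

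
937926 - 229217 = 708709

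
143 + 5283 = 5426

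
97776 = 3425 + 94351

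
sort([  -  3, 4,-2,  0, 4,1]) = [  -  3, - 2, 0, 1, 4,4 ]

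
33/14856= 11/4952 = 0.00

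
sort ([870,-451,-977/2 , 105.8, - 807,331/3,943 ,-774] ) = [  -  807,-774,-977/2,- 451 , 105.8, 331/3,870,  943 ]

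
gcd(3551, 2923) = 1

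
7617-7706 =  - 89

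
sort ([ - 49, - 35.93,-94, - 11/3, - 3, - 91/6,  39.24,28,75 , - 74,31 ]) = [ - 94,-74, - 49,-35.93, - 91/6, - 11/3, - 3,28, 31,39.24,75 ] 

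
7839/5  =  1567 + 4/5 = 1567.80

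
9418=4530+4888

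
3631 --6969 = 10600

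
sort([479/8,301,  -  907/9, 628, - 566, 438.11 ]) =[ - 566,-907/9 , 479/8, 301,438.11, 628]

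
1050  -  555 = 495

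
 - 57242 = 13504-70746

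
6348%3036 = 276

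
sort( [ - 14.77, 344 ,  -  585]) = [ - 585, - 14.77,  344] 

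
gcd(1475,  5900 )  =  1475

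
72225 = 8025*9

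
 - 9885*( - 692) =6840420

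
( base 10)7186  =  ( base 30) 7tg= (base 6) 53134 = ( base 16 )1C12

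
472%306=166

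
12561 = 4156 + 8405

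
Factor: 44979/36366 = 47/38= 2^( - 1)  *19^( - 1) * 47^1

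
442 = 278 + 164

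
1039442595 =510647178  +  528795417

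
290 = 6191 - 5901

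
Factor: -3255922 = -2^1*229^1*7109^1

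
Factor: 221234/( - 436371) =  - 2^1*3^( - 1)*127^1*167^( - 1 ) = - 254/501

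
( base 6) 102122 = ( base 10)8258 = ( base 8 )20102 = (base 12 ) 4942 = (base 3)102022212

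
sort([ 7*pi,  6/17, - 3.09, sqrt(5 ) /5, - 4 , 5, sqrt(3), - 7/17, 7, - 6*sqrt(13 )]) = [ - 6*sqrt(13 ), - 4, - 3.09, - 7/17,6/17,sqrt ( 5 ) /5,sqrt( 3 ),5, 7, 7*pi] 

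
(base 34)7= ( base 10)7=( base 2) 111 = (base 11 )7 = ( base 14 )7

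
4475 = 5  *895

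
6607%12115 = 6607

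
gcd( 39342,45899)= 6557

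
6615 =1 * 6615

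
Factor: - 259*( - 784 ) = 2^4* 7^3*37^1 = 203056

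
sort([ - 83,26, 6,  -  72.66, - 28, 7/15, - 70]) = [ - 83, - 72.66, - 70, - 28,7/15,  6, 26] 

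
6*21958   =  131748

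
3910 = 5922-2012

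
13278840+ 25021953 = 38300793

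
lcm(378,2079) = 4158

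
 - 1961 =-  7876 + 5915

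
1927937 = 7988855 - 6060918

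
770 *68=52360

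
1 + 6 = 7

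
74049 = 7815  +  66234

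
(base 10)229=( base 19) c1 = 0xE5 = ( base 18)CD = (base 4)3211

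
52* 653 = 33956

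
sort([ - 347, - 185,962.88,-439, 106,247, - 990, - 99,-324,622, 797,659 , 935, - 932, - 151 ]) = [-990 ,-932,-439,-347, - 324, - 185,-151,-99,106,  247 , 622,659,797,935,  962.88]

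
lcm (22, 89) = 1958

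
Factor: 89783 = 89783^1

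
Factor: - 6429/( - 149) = 3^1*149^(  -  1)*2143^1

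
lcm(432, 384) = 3456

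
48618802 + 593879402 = 642498204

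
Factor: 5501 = 5501^1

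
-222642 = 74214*( -3 )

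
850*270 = 229500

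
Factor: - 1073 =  - 29^1*37^1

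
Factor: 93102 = 2^1*3^1*59^1  *263^1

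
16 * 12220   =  195520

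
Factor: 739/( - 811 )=-739^1 * 811^( - 1 ) 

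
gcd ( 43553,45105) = 97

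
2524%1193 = 138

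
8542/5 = 8542/5 = 1708.40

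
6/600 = 1/100 = 0.01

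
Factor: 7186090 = 2^1*5^1*151^1 * 4759^1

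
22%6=4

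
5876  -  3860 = 2016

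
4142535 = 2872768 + 1269767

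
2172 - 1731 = 441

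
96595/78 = 1238 + 31/78 = 1238.40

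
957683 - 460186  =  497497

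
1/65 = 1/65 = 0.02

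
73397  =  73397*1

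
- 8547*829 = - 7085463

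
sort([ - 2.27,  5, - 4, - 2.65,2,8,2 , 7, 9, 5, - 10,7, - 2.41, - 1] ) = [ - 10, - 4, - 2.65,-2.41,-2.27, - 1, 2,2,5,5,7, 7,8,9]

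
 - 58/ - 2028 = 29/1014   =  0.03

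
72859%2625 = 1984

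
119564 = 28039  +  91525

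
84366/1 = 84366 = 84366.00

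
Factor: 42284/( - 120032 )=- 31/88 = - 2^(-3)*11^( - 1)*  31^1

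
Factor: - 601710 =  - 2^1*3^1*5^1*31^1*  647^1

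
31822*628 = 19984216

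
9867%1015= 732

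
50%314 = 50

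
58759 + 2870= 61629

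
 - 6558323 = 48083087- 54641410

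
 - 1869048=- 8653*216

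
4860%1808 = 1244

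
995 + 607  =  1602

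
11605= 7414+4191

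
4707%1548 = 63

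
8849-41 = 8808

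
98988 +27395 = 126383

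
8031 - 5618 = 2413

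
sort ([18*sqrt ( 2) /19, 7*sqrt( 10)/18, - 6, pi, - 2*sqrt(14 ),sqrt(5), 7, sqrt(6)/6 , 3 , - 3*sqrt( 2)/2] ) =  [ - 2*sqrt(14), - 6, - 3* sqrt(2)/2 , sqrt( 6)/6, 7*sqrt( 10 ) /18 , 18*sqrt ( 2)/19, sqrt (5), 3,pi, 7 ]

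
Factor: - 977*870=-2^1*3^1*5^1*29^1*977^1 = -849990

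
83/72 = 1 + 11/72 =1.15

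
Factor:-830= - 2^1 * 5^1*83^1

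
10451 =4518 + 5933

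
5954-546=5408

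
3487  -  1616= 1871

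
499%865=499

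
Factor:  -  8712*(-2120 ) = 2^6*3^2 *5^1*11^2*53^1 = 18469440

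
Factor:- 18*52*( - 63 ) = 2^3 *3^4*7^1*13^1 = 58968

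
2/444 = 1/222 = 0.00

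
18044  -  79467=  - 61423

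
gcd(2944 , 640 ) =128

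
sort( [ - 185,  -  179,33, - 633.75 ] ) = [  -  633.75, - 185, - 179 , 33]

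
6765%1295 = 290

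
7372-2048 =5324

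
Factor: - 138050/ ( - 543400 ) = 2^( - 2 )*13^(-1 ) * 19^ ( -1) * 251^1 = 251/988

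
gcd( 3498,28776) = 66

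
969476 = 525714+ 443762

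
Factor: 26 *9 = 234 = 2^1*3^2*13^1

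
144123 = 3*48041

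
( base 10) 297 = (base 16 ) 129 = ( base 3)102000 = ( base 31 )9I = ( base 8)451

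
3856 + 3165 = 7021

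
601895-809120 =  - 207225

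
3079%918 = 325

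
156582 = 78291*2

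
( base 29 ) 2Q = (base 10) 84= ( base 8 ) 124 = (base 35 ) 2e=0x54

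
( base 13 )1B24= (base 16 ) ff6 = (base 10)4086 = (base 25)6db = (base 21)95c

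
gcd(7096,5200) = 8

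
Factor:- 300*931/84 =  - 3325 = -5^2*7^1*19^1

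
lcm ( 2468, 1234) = 2468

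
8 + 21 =29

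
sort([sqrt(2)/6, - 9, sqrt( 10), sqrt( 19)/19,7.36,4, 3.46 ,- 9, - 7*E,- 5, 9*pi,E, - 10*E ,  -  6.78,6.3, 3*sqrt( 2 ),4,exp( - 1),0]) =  [ - 10*E,-7 *E,-9, - 9, - 6.78, - 5, 0 , sqrt( 19 ) /19, sqrt(2)/6, exp( - 1), E, sqrt ( 10),3.46, 4,4, 3*sqrt(2), 6.3, 7.36, 9*pi]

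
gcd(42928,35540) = 4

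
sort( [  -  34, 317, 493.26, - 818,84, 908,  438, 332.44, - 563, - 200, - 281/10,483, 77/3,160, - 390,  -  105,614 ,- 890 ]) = [ - 890, - 818,- 563, - 390, - 200,-105, - 34, - 281/10, 77/3,84,  160,317,332.44,438 , 483,  493.26, 614,908] 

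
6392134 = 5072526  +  1319608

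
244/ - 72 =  - 4  +  11/18 = - 3.39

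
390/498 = 65/83 = 0.78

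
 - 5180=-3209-1971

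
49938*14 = 699132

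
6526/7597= 6526/7597 = 0.86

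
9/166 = 9/166 = 0.05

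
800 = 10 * 80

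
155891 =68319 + 87572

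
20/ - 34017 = -1+ 33997/34017 = -  0.00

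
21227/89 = 238+45/89 = 238.51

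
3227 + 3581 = 6808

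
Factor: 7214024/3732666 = 3607012/1866333 = 2^2* 3^ (-1 ) * 7^(-1)*43^1 * 67^1 * 313^1*88873^ ( - 1)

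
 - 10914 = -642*17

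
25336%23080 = 2256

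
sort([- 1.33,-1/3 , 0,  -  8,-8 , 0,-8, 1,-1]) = [ - 8 , - 8,-8, - 1.33,-1, -1/3,0,  0 , 1 ]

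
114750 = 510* 225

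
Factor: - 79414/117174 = -673/993 = - 3^(-1 )*331^(- 1)*673^1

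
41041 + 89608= 130649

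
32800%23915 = 8885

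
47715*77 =3674055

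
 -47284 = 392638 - 439922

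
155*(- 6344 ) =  - 983320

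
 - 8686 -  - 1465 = - 7221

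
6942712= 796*8722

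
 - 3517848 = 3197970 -6715818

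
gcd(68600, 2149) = 7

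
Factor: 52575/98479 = 3^1*5^2*701^1*98479^( - 1 ) 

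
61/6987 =61/6987 = 0.01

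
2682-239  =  2443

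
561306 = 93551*6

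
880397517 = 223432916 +656964601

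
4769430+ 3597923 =8367353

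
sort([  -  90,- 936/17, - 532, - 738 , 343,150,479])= [ - 738, - 532,- 90 ,  -  936/17,150, 343 , 479]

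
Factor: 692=2^2*173^1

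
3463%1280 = 903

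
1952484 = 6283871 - 4331387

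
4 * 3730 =14920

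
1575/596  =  2+ 383/596 = 2.64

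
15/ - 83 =-15/83 = - 0.18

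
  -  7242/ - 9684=1207/1614 = 0.75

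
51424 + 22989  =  74413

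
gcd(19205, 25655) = 5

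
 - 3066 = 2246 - 5312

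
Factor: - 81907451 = -239^1*389^1*881^1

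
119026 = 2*59513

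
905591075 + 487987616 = 1393578691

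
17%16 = 1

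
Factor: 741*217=160797   =  3^1 *7^1*13^1*19^1*31^1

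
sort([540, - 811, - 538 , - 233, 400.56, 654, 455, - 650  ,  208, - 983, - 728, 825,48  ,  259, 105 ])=[ - 983,-811, - 728, - 650, - 538, - 233, 48 , 105, 208, 259,400.56,455,  540, 654,825]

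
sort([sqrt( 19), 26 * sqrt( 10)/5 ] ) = [ sqrt( 19), 26* sqrt(10 )/5] 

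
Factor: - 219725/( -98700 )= 187/84 = 2^ (  -  2)*3^( - 1 )*7^( - 1 )*11^1*17^1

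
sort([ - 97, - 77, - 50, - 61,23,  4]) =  [ - 97,-77, - 61,- 50 , 4, 23 ] 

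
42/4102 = 3/293 = 0.01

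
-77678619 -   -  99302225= 21623606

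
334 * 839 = 280226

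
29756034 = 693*42938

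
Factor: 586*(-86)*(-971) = 2^2*43^1*293^1*971^1 = 48934516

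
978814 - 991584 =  - 12770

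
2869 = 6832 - 3963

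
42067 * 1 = 42067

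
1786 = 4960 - 3174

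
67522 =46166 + 21356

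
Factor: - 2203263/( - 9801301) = 71073/316171 =3^2*53^1 * 149^1 * 421^( - 1) * 751^( -1)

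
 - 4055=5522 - 9577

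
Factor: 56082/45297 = 26/21 = 2^1*3^( - 1 )*7^( - 1)*13^1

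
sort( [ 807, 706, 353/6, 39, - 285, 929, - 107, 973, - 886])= [ - 886, - 285, - 107 , 39, 353/6,706, 807,929 , 973] 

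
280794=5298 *53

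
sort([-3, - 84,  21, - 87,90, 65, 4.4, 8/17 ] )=[-87,  -  84,-3, 8/17,4.4, 21, 65, 90 ]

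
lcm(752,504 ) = 47376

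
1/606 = 1/606  =  0.00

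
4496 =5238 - 742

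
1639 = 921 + 718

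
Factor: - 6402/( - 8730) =11/15 = 3^( - 1 )*5^( - 1)*11^1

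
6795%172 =87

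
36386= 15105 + 21281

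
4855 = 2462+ 2393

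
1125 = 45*25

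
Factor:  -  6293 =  - 7^1*29^1*31^1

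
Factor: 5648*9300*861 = 45225230400 = 2^6*3^2 * 5^2 * 7^1 * 31^1*41^1*353^1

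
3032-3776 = - 744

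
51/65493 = 17/21831=0.00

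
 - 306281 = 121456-427737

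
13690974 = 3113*4398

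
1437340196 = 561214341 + 876125855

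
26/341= 26/341 = 0.08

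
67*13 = 871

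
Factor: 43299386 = 2^1*13^1*23^1*61^1 * 1187^1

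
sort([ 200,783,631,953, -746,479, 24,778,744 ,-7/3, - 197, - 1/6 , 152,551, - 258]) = [ - 746, - 258, - 197, - 7/3, - 1/6,24 , 152 , 200 , 479,  551,631, 744,778,783,953] 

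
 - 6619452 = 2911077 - 9530529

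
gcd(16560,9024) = 48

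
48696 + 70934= 119630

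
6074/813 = 6074/813  =  7.47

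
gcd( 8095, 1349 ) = 1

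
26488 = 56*473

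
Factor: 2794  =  2^1 *11^1*127^1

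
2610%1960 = 650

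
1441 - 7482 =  - 6041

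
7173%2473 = 2227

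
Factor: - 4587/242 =  -  2^( - 1)*3^1 * 11^( - 1) * 139^1  =  - 417/22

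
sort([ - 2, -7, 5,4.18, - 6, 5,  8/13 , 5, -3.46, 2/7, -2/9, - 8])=[ - 8, - 7, -6, - 3.46,  -  2,  -  2/9, 2/7,8/13,4.18, 5,5, 5] 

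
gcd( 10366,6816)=142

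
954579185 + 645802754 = 1600381939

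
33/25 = 1+8/25 = 1.32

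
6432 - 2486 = 3946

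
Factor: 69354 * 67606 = 4688746524 = 2^2*3^2*7^1*11^1*439^1*3853^1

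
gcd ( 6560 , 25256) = 328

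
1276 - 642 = 634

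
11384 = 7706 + 3678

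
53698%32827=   20871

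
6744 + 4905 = 11649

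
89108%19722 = 10220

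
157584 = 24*6566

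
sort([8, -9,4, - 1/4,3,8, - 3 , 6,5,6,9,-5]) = [  -  9, - 5,  -  3,-1/4,3,  4,5,6, 6, 8,8,9 ]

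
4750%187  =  75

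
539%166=41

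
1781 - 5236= - 3455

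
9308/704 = 2327/176 = 13.22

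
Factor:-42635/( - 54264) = 2^( - 3)*3^( - 1)*5^1*7^( - 1 ) * 17^ (  -  1)*19^( - 1 )*8527^1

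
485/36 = 485/36= 13.47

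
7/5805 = 7/5805= 0.00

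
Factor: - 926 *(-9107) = 2^1*7^1*463^1*1301^1 = 8433082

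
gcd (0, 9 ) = 9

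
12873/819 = 15 + 28/39=15.72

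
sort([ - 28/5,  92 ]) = [-28/5, 92 ] 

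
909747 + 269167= 1178914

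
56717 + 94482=151199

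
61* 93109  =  5679649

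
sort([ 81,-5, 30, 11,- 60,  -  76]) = [ - 76,-60, - 5, 11,30,81 ]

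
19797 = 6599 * 3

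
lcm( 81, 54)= 162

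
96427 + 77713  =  174140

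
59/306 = 59/306= 0.19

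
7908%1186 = 792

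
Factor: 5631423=3^1 * 7^2 * 29^1*1321^1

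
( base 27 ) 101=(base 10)730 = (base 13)442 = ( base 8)1332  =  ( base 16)2da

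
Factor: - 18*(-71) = 1278 =2^1 *3^2*71^1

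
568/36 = 15 + 7/9  =  15.78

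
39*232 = 9048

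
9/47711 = 9/47711 = 0.00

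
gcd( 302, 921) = 1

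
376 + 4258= 4634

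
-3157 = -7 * 451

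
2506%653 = 547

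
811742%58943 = 45483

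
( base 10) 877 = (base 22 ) 1HJ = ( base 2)1101101101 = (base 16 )36d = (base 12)611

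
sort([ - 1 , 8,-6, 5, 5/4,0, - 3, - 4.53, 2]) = [ - 6, - 4.53, - 3  , - 1,0, 5/4, 2,5,  8]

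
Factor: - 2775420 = - 2^2*3^2*5^1*17^1 * 907^1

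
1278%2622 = 1278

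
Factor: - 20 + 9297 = 9277 = 9277^1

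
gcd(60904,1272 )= 8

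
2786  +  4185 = 6971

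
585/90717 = 195/30239 = 0.01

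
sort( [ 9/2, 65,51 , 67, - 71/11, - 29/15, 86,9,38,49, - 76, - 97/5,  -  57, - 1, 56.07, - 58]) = [ - 76, - 58, - 57 , - 97/5, - 71/11,  -  29/15, - 1,  9/2,  9, 38 , 49,51,56.07, 65,67,86]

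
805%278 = 249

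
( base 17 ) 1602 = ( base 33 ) 63G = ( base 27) 937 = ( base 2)1100111111001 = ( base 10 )6649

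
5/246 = 5/246 = 0.02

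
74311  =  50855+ 23456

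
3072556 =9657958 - 6585402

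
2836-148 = 2688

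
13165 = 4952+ 8213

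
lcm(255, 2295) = 2295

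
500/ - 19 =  - 500/19 =- 26.32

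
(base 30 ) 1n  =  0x35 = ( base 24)25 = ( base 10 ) 53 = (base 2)110101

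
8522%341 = 338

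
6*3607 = 21642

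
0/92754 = 0 = 0.00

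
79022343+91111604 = 170133947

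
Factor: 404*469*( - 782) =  - 2^3*7^1*17^1*  23^1*67^1*101^1 = - 148170232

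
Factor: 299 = 13^1*23^1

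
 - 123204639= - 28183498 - 95021141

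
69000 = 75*920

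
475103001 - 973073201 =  - 497970200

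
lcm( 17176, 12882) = 51528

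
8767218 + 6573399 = 15340617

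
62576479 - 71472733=-8896254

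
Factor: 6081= 3^1  *2027^1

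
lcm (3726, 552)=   14904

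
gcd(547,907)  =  1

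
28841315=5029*5735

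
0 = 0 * 10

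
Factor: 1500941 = 13^1*263^1 *439^1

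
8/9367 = 8/9367=0.00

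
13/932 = 13/932 = 0.01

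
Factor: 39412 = 2^2*59^1* 167^1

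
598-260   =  338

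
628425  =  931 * 675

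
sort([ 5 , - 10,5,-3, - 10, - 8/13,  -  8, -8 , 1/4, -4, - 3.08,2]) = [ - 10, - 10,-8, -8, - 4, - 3.08,-3, - 8/13,1/4,2 , 5,5]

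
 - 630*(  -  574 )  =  361620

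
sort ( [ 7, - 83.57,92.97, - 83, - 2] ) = [ - 83.57 ,- 83,-2,7,92.97]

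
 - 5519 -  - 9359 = 3840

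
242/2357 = 242/2357  =  0.10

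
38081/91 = 38081/91 = 418.47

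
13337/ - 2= - 6669 + 1/2 = - 6668.50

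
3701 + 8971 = 12672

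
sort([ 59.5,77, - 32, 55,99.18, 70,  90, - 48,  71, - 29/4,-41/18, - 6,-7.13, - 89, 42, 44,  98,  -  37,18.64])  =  [ - 89,- 48, - 37, - 32, - 29/4, - 7.13,-6, -41/18, 18.64, 42,44 , 55,59.5, 70 , 71,77 , 90,  98,99.18]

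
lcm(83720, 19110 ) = 1758120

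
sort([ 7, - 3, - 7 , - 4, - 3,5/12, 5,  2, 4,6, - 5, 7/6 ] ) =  [  -  7 , - 5,-4, - 3, - 3, 5/12, 7/6,2,4,5, 6, 7 ] 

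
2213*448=991424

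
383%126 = 5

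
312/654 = 52/109 = 0.48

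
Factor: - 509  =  -509^1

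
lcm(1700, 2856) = 71400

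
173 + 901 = 1074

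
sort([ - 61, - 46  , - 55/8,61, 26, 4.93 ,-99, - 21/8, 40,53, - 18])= [ - 99,- 61, - 46,  -  18, - 55/8,  -  21/8,4.93,  26, 40, 53, 61 ] 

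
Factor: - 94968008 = - 2^3*283^1*41947^1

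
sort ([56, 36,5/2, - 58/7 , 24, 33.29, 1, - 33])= [-33 ,  -  58/7, 1, 5/2, 24,33.29,36, 56]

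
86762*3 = 260286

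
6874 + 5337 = 12211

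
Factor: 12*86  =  1032 = 2^3*3^1*43^1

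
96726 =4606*21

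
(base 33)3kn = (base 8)7556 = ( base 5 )111300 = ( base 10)3950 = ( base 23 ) 7AH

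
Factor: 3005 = 5^1*601^1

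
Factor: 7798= 2^1*7^1 * 557^1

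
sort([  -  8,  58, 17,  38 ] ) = [ - 8,17, 38,58]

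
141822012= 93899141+47922871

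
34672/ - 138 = - 252 + 52/69 = - 251.25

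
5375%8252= 5375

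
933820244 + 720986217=1654806461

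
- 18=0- 18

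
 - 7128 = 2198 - 9326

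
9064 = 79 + 8985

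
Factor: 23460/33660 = 23/33=3^( - 1)*11^(  -  1)*23^1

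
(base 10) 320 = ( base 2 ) 101000000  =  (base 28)BC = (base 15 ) 165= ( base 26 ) c8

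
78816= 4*19704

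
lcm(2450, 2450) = 2450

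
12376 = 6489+5887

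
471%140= 51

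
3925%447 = 349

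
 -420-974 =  - 1394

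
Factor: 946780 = 2^2 *5^1 *47339^1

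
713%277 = 159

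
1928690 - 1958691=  - 30001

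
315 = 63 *5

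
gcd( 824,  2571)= 1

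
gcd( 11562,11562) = 11562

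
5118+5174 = 10292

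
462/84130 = 231/42065 = 0.01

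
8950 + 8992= 17942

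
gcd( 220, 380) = 20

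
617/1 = 617= 617.00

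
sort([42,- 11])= [- 11, 42 ]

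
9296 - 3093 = 6203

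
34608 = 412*84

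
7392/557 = 13+151/557 = 13.27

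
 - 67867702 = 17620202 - 85487904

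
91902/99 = 30634/33 = 928.30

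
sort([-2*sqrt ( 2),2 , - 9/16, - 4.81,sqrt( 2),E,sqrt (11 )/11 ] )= [- 4.81, -2 * sqrt ( 2),-9/16,sqrt(11)/11, sqrt( 2),2, E]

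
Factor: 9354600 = 2^3 *3^2*5^2*5197^1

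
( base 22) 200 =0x3C8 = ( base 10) 968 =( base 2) 1111001000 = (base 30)128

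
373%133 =107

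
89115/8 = 11139 + 3/8= 11139.38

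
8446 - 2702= 5744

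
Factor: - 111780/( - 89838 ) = 2^1*3^3*5^1*7^ ( - 1) * 31^( - 1 ) = 270/217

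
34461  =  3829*9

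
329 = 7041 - 6712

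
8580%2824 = 108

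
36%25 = 11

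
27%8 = 3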